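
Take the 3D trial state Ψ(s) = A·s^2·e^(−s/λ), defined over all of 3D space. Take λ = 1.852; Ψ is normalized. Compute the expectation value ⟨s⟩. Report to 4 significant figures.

⟨s⟩ ≈ 6.482

The expectation value is the |Ψ|²-weighted average of s: ∫ s|Ψ|² 4πs² ds.
Evaluating both integrals, ⟨s⟩ = 7·λ/2.
With λ = 1.852, ⟨s⟩ = 6.4820.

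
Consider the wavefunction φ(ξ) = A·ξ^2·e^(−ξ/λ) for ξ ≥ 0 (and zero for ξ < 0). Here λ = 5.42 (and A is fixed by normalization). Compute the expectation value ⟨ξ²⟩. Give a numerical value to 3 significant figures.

By definition ⟨ξ²⟩ = ∫ ξ^2 |φ(ξ)|² dξ.
Using ∫₀^∞ ξⁿ e^(−αξ) dξ = n!/αⁿ⁺¹, evaluating both integrals, ⟨ξ²⟩ = 15·λ^2/2.
With λ = 5.42, ⟨ξ^2⟩ = 220.3.

⟨ξ^2⟩ ≈ 220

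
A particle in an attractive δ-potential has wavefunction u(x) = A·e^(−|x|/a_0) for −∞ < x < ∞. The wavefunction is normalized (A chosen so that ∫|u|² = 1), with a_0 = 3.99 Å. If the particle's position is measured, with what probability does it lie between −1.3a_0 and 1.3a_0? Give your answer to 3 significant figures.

P ≈ 0.926

|u|² is the probability density, so P = ∫_{−1.3a_0}^{1.3a_0} |u|² dx.
The normalization integral ∫|u|²dx over the whole domain equals a_0·A², and A² cancels in the ratio.
By symmetry take twice the x ≥ 0 contribution in numerator and denominator; the 2's cancel. In terms of t = x/a_0 (A² and the length scale cancel between numerator and denominator), P = [∫_{0}^{1.3} e^(-2·t) dt] / [∫_{0}^{∞} e^(-2·t) dt].
An antiderivative of e^(-2·t) is -e^(-2·t)/2; evaluating from 0 to 1.3 gives 1/2 - e^(-13/5)/2, while the full integral is 1/2.
Taking the ratio, P = 0.9257.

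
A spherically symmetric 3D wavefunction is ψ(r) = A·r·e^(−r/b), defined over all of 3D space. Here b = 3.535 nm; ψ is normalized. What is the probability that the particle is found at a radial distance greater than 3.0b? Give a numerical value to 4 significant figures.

P = ∫ |ψ|² 4πr² dr over r > 3.0b.
The full normalization integral is A²·[3·π·b^5] = 1, fixing A².
In terms of u = r/b (A², 4π and the length scale all cancel between numerator and denominator), P = [∫_{3.0}^{∞} u^4·e^(-2·u) du] / [∫_{0}^{∞} u^4·e^(-2·u) du].
Using ∫ u^4·e^(-2·u) du = -(u^4/2 + u^3 + 3·u^2/2 + 3·u/2 + 3/4)·e^(-2·u), the numerator is 345·e^(-6)/4 and the denominator is 3/4.
This evaluates to P = 0.28506.

P ≈ 0.2851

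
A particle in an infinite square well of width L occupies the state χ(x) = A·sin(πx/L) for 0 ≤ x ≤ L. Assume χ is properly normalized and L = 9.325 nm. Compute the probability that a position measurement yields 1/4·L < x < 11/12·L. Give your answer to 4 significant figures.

P ≈ 0.9054

P = ∫_{1/4·L}^{11/12·L} |χ(x)|² dx.
Since A² = 1/(L/2), this is the region integral divided by the full normalization integral.
Substituting u = x/L, A² and the length scale cancel in the ratio: P = ∫_{1/4}^{11/12} sin(π·u)^2 du / ∫_{0}^{1} sin(π·u)^2 du.
With ∫ sin(π·u)^2 du = u/2 - sin(2·π·u)/(4·π) + C, the region integral is 3/(8·π) + 1/3 and the full one is 1/2.
The result is P = (9 + 8·π)/(12·π).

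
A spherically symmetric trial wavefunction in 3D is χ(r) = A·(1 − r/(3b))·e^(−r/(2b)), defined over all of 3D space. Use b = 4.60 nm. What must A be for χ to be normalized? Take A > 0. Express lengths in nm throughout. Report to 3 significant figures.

Require ∫ |χ|² 4πr² dr = 1 over the whole domain.
The angular integral contributes 4π, leaving ∫₀^∞ r²|χ|² dr.
Recall ∫₀^∞ r^m e^(−r/β) dr = m!·β^(m+1), ∫|χ|² 4πr² dr = A²·(8·π·b^3/3).
So A² = (8·π·b^3/3)^(−1).
Plugging in b = 4.60 yields A = 0.03502.

A ≈ 0.0350 nm^(-3/2)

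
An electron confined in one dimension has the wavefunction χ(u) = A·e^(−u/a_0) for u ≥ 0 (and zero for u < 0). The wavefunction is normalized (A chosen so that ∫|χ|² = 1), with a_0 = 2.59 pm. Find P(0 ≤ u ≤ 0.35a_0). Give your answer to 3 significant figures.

P ≈ 0.503

P = ∫_{0}^{0.35a_0} |χ(u)|² du.
With A² fixed by ∫|χ|² = 1, i.e. A² = (a_0/2)^(−1), substitute and integrate.
In terms of t = u/a_0 (A² and the length scale cancel between numerator and denominator), P = [∫_{0}^{0.35} e^(-2·t) dt] / [∫_{0}^{∞} e^(-2·t) dt].
An antiderivative of e^(-2·t) is -e^(-2·t)/2; evaluating from 0 to 0.35 gives 1/2 - e^(-7/10)/2, while the full integral is 1/2.
The result is P = 0.5034.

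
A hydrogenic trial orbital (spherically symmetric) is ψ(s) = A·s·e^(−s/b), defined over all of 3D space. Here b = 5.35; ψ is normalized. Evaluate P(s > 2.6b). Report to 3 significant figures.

P ≈ 0.406

P = ∫ |ψ|² 4πs² ds over s > 2.6b.
Normalization gives A² = 1/(3·π·b^5).
In terms of u = s/b (A², 4π and the length scale all cancel between numerator and denominator), P = [∫_{2.6}^{∞} u^4·e^(-2·u) du] / [∫_{0}^{∞} u^4·e^(-2·u) du].
With ∫ u^4·e^(-2·u) du = -(u^4/2 + u^3 + 3·u^2/2 + 3·u/2 + 3/4)·e^(-2·u) + C, the region integral is ≈ 0.30460 and the full one is 3/4.
The region integral divided by the full integral gives P = 0.4061.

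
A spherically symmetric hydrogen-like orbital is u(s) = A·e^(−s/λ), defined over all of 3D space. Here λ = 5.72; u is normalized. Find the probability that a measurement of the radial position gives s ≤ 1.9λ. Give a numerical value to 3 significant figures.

P ≈ 0.731

P = ∫ |u|² 4πs² ds over s ≤ 1.9λ.
Normalization gives A² = 1/(π·λ^3).
Let t = s/λ; then A², 4π and the length scale all cancel, so P = ∫_{0}^{1.9} t^2·e^(-2·t) dt ÷ ∫_{0}^{∞} t^2·e^(-2·t) dt.
Using ∫ t^2·e^(-2·t) dt = -(2·t^2 + 2·t + 1)·e^(-2·t)/4, the numerator is 1/4 - 601·e^(-19/5)/200 and the denominator is 1/4.
Taking the ratio yields P = 0.7311.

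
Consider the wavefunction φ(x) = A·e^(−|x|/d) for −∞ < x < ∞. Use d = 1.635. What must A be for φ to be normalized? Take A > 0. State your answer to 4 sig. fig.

The normalization condition is ∫|φ|² dx = 1 from −∞ to ∞.
With ∫₀^∞ x^0 e^(−αx) dx = 0!/α^1, with φ = A·e^(−|x|/d), the integral evaluates to A²·[d].
Hence A² = 1/[d].
Substituting d = 1.635 gives A² = 0.61162, so A = 0.78206.

A ≈ 0.7821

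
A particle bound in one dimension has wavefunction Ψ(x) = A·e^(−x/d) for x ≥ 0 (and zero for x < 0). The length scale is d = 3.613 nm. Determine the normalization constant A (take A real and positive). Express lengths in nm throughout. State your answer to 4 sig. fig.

A ≈ 0.7440 nm^(-1/2)

Normalization requires ∫|Ψ|² dx = 1, integrated from 0 to ∞.
∫|Ψ|² dx = A²·(d/2).
So A² = (d/2)^(−1).
With d = 3.613: A² = 0.55356 and A = 0.74401.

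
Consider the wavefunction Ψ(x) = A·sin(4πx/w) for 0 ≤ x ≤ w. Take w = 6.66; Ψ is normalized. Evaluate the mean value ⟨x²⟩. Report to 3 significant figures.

The expectation value is the |Ψ|²-weighted average of x^2: ∫ x^2|Ψ|² dx.
The ratio of the moment integral to the normalization integral gives ⟨x²⟩ = -w^2/(32·π^2) + w^2/3.
With w = 6.66, ⟨x^2⟩ = 14.64.

⟨x^2⟩ ≈ 14.6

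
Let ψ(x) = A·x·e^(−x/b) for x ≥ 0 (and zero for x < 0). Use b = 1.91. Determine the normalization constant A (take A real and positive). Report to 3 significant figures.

A ≈ 0.758

We need A² ∫|f|² dx = 1, taking the integral from 0 to ∞.
∫|ψ|² dx = A²·(b^3/4).
With b = 1.91: A² = 0.5741 and A = 0.7577.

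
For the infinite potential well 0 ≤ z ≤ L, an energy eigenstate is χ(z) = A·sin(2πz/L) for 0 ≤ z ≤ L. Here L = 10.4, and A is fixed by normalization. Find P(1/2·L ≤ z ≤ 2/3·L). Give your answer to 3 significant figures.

P = ∫_{1/2·L}^{2/3·L} |χ(z)|² dz.
The normalization integral ∫|χ|²dz over the whole domain equals L/2·A², and A² cancels in the ratio.
Substituting u = z/L, A² and the length scale cancel in the ratio: P = ∫_{1/2}^{2/3} sin(2·π·u)^2 du / ∫_{0}^{1} sin(2·π·u)^2 du.
An antiderivative of sin(2·π·u)^2 is u/2 - sin(4·π·u)/(8·π); evaluating from 1/2 to 2/3 gives -√(3)/(16·π) + 1/12, while the full integral is 1/2.
The result is P = (-√(3)/8 + π/6)/π.

P ≈ 0.0978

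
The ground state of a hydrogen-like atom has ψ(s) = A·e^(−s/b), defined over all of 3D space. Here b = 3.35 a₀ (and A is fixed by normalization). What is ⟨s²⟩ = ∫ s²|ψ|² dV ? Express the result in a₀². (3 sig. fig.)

⟨s²⟩ = ∫ s^2 |ψ|² 4πs² ds over the full domain.
With ∫₀^∞ s^4 e^(−αs) ds = 4!/α^5, the ratio of the moment integral to the normalization integral gives ⟨s²⟩ = 3·b^2.
Putting b = 3.35 gives 33.67.

⟨s^2⟩ ≈ 33.7 a₀^2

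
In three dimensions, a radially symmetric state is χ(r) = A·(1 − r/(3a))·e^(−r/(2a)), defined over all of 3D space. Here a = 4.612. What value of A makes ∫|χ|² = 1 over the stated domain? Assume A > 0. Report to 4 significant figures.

The normalization condition is ∫|χ|² 4πr² dr = 1 from 0 to ∞.
(Spherical symmetry: dV = 4πr² dr.)
Recall ∫₀^∞ r^m e^(−r/β) dr = m!·β^(m+1), with χ = A·(1 − r/(3a))·e^(−r/(2a)), the integral evaluates to A²·[8·π·a^3/3].
Setting this equal to 1 gives A² = 1/(8·π·a^3/3).
With a = 4.612: A² = 0.0012168 and A = 0.034882.

A ≈ 0.03488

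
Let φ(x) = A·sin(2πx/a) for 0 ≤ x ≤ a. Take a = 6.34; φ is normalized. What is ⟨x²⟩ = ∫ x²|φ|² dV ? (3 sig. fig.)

⟨x^2⟩ ≈ 12.9

⟨x²⟩ = ∫ x^2 |φ|² dx over the full domain.
Since the A² factors cancel between numerator and denominator, ⟨x²⟩ = -a^2/(8·π^2) + a^2/3.
With a = 6.34, ⟨x^2⟩ = 12.89.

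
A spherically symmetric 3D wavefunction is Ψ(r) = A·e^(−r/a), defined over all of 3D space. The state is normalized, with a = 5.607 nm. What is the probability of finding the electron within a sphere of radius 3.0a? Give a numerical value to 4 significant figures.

P ≈ 0.9380

P = ∫ |Ψ|² 4πr² dr over r ≤ 3.0a.
A² is fixed by ∫₀^∞ 4πr²|Ψ|² dr = 1, i.e. A² = (π·a^3)^(−1).
Let u = r/a; then A², 4π and the length scale all cancel, so P = ∫_{0}^{3.0} u^2·e^(-2·u) du ÷ ∫_{0}^{∞} u^2·e^(-2·u) du.
Using ∫ u^2·e^(-2·u) du = -(2·u^2 + 2·u + 1)·e^(-2·u)/4, the numerator is 1/4 - 25·e^(-6)/4 and the denominator is 1/4.
Taking the ratio yields P = 0.93803.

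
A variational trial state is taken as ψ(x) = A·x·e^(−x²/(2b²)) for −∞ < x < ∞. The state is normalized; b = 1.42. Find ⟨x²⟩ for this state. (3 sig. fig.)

By definition ⟨x²⟩ = ∫ x^2 |ψ(x)|² dx.
Using the Gaussian integral ∫_{−∞}^{∞} e^(−αx²) dx = √(π/α), the ratio of the moment integral to the normalization integral gives ⟨x²⟩ = 3·b^2/2.
With b = 1.42, ⟨x^2⟩ = 3.025.

⟨x^2⟩ ≈ 3.02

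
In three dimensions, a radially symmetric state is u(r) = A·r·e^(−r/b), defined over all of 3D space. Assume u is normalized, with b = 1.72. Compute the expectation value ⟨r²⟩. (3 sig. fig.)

The expectation value is the |u|²-weighted average of r^2: ∫ r^2|u|² 4πr² dr.
Recall ∫₀^∞ r^m e^(−r/β) dr = m!·β^(m+1), the ratio of the moment integral to the normalization integral gives ⟨r²⟩ = 15·b^2/2.
With b = 1.72, ⟨r^2⟩ = 22.19.

⟨r^2⟩ ≈ 22.2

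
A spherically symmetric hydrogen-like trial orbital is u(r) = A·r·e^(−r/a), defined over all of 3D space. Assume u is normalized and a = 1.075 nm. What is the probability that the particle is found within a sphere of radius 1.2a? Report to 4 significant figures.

P ≈ 0.09587

Integrate the radial probability density 4πr²|u|² over r ≤ 1.2a.
Normalization gives A² = 1/(3·π·a^5).
In terms of t = r/a (A², 4π and the length scale all cancel between numerator and denominator), P = [∫_{0}^{1.2} t^4·e^(-2·t) dt] / [∫_{0}^{∞} t^4·e^(-2·t) dt].
Using ∫ t^4·e^(-2·t) dt = -(t^4/2 + t^3 + 3·t^2/2 + 3·t/2 + 3/4)·e^(-2·t), the numerator is ≈ 0.0719014 and the denominator is 3/4.
The region integral divided by the full integral gives P = 0.095869.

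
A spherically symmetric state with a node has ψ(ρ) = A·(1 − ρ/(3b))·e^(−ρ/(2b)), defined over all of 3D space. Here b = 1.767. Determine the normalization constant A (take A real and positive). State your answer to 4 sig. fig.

Normalization requires ∫|ψ|² 4πρ² dρ = 1, integrated from 0 to ∞.
The integral (without the A² prefactor) comes out to 8·π·b^3/3.
Setting this equal to 1 gives A² = 1/(8·π·b^3/3).
Substituting b = 1.767 gives A² = 0.021636, so A = 0.14709.

A ≈ 0.1471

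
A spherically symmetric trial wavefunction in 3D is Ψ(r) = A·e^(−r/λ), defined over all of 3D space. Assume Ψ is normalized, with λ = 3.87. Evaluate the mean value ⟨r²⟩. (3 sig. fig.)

⟨r²⟩ = ∫ r^2 |Ψ|² 4πr² dr over the full domain.
Recall ∫₀^∞ r^m e^(−r/β) dr = m!·β^(m+1), since the A² factors cancel between numerator and denominator, ⟨r²⟩ = 3·λ^2.
With λ = 3.87, ⟨r^2⟩ = 44.93.

⟨r^2⟩ ≈ 44.9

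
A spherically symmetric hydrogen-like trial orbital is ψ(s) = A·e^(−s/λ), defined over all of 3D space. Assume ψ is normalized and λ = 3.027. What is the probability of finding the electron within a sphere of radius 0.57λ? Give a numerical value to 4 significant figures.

P ≈ 0.1078

Integrate the radial probability density 4πs²|ψ|² over s ≤ 0.57λ.
Normalization gives A² = 1/(π·λ^3).
Let u = s/λ; then A², 4π and the length scale all cancel, so P = ∫_{0}^{0.57} u^2·e^(-2·u) du ÷ ∫_{0}^{∞} u^2·e^(-2·u) du.
With ∫ u^2·e^(-2·u) du = -(2·u^2 + 2·u + 1)·e^(-2·u)/4 + C, the region integral is ≈ 0.0269422 and the full one is 1/4.
This evaluates to P = 0.10777.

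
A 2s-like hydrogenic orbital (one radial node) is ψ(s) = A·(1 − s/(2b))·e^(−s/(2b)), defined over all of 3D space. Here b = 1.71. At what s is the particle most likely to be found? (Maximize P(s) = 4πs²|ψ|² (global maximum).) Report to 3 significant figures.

s ≈ 8.95

Differentiate P(s) = 4πs²|ψ|² with respect to s and set to zero.
Solving yields s = b·(√(5) + 3).
With b = 1.71, the most probable radial distance is 8.954.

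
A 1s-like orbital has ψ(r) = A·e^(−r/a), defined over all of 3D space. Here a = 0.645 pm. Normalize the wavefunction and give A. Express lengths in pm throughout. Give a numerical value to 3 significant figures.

A ≈ 1.09 pm^(-3/2)

The normalization condition is ∫|ψ|² 4πr² dr = 1 from 0 to ∞.
In 3D with spherical symmetry the volume element is 4πr² dr.
Using ∫₀^∞ rⁿ e^(−αr) dr = n!/αⁿ⁺¹, ∫|ψ|² 4πr² dr = A²·(π·a^3).
Hence A² = 1/[π·a^3].
With a = 0.645: A² = 1.186 and A = 1.089.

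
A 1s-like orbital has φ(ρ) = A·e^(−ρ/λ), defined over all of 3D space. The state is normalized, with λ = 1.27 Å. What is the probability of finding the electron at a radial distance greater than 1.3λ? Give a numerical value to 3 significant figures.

Integrate the radial probability density 4πρ²|φ|² over ρ > 1.3λ.
Normalization gives A² = 1/(π·λ^3).
Let u = ρ/λ; then A², 4π and the length scale all cancel, so P = ∫_{1.3}^{∞} u^2·e^(-2·u) du ÷ ∫_{0}^{∞} u^2·e^(-2·u) du.
With ∫ u^2·e^(-2·u) du = -(2·u^2 + 2·u + 1)·e^(-2·u)/4 + C, the region integral is 349·e^(-13/5)/200 and the full one is 1/4.
The region integral divided by the full integral gives P = 0.5184.

P ≈ 0.518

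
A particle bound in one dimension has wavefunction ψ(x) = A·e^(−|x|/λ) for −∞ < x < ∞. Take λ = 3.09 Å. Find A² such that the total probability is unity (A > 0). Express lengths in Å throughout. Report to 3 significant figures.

We need A² ∫|f|² dx = 1, taking the integral from −∞ to ∞.
With ψ = A·e^(−|x|/λ), the integral evaluates to A²·[λ].
Setting this equal to 1 gives A² = 1/(λ).
With λ = 3.09: A² = 0.3236 and A = 0.5689.

A^2 ≈ 0.324 Å^(-1)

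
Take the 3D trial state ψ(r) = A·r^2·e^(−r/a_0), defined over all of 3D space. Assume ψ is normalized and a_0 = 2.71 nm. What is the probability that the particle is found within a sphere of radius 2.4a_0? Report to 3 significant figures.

P ≈ 0.209

P = ∫ |ψ|² 4πr² dr over r ≤ 2.4a_0.
Normalization gives A² = 1/(45·π·a_0^7/2).
In terms of u = r/a_0 (A², 4π and the length scale all cancel between numerator and denominator), P = [∫_{0}^{2.4} u^6·e^(-2·u) du] / [∫_{0}^{∞} u^6·e^(-2·u) du].
An antiderivative of u^6·e^(-2·u) is -(4·u^6 + 12·u^5 + 30·u^4 + 60·u^3 + 90·u^2 + 90·u + 45)·e^(-2·u)/8; evaluating from 0 to 2.4 gives ≈ 1.1767, while the full integral is 45/8.
The region integral divided by the full integral gives P = 0.2092.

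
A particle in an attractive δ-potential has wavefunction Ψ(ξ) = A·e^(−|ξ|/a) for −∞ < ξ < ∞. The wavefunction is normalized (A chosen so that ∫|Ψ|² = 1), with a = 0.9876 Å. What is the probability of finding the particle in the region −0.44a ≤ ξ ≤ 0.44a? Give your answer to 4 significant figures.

P ≈ 0.5852

P = ∫_{−0.44a}^{0.44a} |Ψ(ξ)|² dξ.
Since A² = 1/(a), this is the region integral divided by the full normalization integral.
Both integrals are even about ξ = 0, so only the ξ ≥ 0 halves are needed (the factors of 2 cancel). In terms of u = ξ/a (A² and the length scale cancel between numerator and denominator), P = [∫_{0}^{0.44} e^(-2·u) du] / [∫_{0}^{∞} e^(-2·u) du].
An antiderivative of e^(-2·u) is -e^(-2·u)/2; evaluating from 0 to 0.44 gives 1/2 - e^(-22/25)/2, while the full integral is 1/2.
This works out to P = 0.58522.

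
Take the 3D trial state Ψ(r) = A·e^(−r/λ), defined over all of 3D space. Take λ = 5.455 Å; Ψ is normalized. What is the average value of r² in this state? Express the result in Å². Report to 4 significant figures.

⟨r^2⟩ ≈ 89.27 Å^2

By definition ⟨r²⟩ = ∫ r^2 |Ψ(r)|² 4πr² dr.
Recall ∫₀^∞ r^m e^(−r/β) dr = m!·β^(m+1), since the A² factors cancel between numerator and denominator, ⟨r²⟩ = 3·λ^2.
Putting λ = 5.455 gives 89.271.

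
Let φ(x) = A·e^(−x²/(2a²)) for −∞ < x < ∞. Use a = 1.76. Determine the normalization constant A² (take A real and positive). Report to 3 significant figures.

A^2 ≈ 0.321

We need A² ∫|f|² dx = 1, taking the integral from −∞ to ∞.
Differentiating ∫e^(−αx²) dx = √(π/α) under α to get the higher moments, carrying out the integral gives A² · √(π)·a.
Setting this equal to 1 gives A² = 1/(√(π)·a).
Substituting a = 1.76 gives A² = 0.3206, so A = 0.5662.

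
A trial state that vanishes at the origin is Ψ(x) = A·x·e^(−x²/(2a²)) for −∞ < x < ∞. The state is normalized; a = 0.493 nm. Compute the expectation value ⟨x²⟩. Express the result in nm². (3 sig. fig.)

⟨x²⟩ = ∫ x^2 |Ψ|² dx over the full domain.
Using the Gaussian integral ∫_{−∞}^{∞} e^(−αx²) dx = √(π/α), evaluating both integrals, ⟨x²⟩ = 3·a^2/2.
Putting a = 0.493 gives 0.3646.

⟨x^2⟩ ≈ 0.365 nm^2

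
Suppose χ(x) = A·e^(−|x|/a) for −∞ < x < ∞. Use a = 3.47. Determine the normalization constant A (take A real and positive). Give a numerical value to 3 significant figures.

The normalization condition is ∫|χ|² dx = 1 from −∞ to ∞.
∫|χ|² dx = A²·(a).
With a = 3.47: A² = 0.2882 and A = 0.5368.

A ≈ 0.537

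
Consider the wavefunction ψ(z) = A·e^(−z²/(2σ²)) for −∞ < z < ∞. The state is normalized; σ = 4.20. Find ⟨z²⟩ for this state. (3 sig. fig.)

⟨z^2⟩ ≈ 8.82

By definition ⟨z²⟩ = ∫ z^2 |ψ(z)|² dz.
Since the A² factors cancel between numerator and denominator, ⟨z²⟩ = σ^2/2.
With σ = 4.20, ⟨z^2⟩ = 8.820.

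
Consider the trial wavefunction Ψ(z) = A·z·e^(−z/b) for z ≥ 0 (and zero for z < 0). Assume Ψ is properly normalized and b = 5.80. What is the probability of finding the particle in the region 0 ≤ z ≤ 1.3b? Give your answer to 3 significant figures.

|Ψ|² is the probability density, so P = ∫_{0}^{1.3b} |Ψ|² dz.
Since A² = 1/(b^3/4), this is the region integral divided by the full normalization integral.
In terms of u = z/b (A² and the length scale cancel between numerator and denominator), P = [∫_{0}^{1.3} u^2·e^(-2·u) du] / [∫_{0}^{∞} u^2·e^(-2·u) du].
Using ∫ u^2·e^(-2·u) du = -(2·u^2 + 2·u + 1)·e^(-2·u)/4, the numerator is 1/4 - 349·e^(-13/5)/200 and the denominator is 1/4.
This works out to P = 0.4816.

P ≈ 0.482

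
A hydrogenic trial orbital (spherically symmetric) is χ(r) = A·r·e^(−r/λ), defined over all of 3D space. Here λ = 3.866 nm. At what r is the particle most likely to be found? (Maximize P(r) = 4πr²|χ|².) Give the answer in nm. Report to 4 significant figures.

r ≈ 7.732 nm

Set d/dr [P(r) = 4πr²|χ|²] = 0 and solve for r > 0.
Solving yields r = 2·λ.
With λ = 3.866, the most probable radial distance is 7.7320 nm.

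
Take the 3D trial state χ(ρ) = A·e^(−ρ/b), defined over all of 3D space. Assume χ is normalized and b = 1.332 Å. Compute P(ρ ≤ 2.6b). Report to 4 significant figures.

P ≈ 0.8912

P = ∫ |χ|² 4πρ² dρ over ρ ≤ 2.6b.
A² is fixed by ∫₀^∞ 4πρ²|χ|² dρ = 1, i.e. A² = (π·b^3)^(−1).
Substituting u = ρ/b, A², 4π and the length scale all cancel in the ratio: P = ∫_{0}^{2.6} u^2·e^(-2·u) du / ∫_{0}^{∞} u^2·e^(-2·u) du.
Using ∫ u^2·e^(-2·u) du = -(2·u^2 + 2·u + 1)·e^(-2·u)/4, the numerator is 1/4 - 493·e^(-26/5)/100 and the denominator is 1/4.
The region integral divided by the full integral gives P = 0.89121.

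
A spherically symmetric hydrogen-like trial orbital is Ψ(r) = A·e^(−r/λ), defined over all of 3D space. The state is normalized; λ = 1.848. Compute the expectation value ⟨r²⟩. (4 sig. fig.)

By definition ⟨r²⟩ = ∫ r^2 |Ψ(r)|² 4πr² dr.
Using ∫₀^∞ rⁿ e^(−αr) dr = n!/αⁿ⁺¹, evaluating both integrals, ⟨r²⟩ = 3·λ^2.
With λ = 1.848, ⟨r^2⟩ = 10.245.

⟨r^2⟩ ≈ 10.25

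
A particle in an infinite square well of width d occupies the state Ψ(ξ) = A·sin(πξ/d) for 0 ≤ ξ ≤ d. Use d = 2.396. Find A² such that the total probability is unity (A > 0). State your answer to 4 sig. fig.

A^2 ≈ 0.8347

Require ∫ |Ψ|² dξ = 1 over the whole domain.
∫|Ψ|² dξ = A²·(d/2).
With d = 2.396: A² = 0.83472 and A = 0.91363.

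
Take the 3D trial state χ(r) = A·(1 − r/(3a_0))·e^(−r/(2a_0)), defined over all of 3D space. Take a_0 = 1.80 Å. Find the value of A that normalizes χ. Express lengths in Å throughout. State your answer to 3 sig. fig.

The normalization condition is ∫|χ|² 4πr² dr = 1 from 0 to ∞.
With χ = A·(1 − r/(3a_0))·e^(−r/(2a_0)), the integral evaluates to A²·[8·π·a_0^3/3].
So A² = (8·π·a_0^3/3)^(−1).
Substituting a_0 = 1.80 gives A² = 0.02047, so A = 0.1431.

A ≈ 0.143 Å^(-3/2)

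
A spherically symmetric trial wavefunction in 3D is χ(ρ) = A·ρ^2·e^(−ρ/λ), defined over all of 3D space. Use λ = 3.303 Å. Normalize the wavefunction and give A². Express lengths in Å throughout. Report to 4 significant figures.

A^2 ≈ 0.000003298 Å^(-7)

Require ∫ |χ|² 4πρ² dρ = 1 over the whole domain.
In 3D with spherical symmetry the volume element is 4πρ² dρ.
Carrying out the integral gives A² · 45·π·λ^7/2.
With λ = 3.303: A² = 0.0000032984 and A = 0.0018162.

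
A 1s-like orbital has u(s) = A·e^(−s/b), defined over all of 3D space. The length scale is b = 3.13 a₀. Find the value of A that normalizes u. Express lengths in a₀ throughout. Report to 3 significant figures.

A ≈ 0.102 a₀^(-3/2)

Normalization requires ∫|u|² 4πs² ds = 1, integrated from 0 to ∞.
With ∫₀^∞ s^2 e^(−αs) ds = 2!/α^3, with u = A·e^(−s/b), the integral evaluates to A²·[π·b^3].
So A² = (π·b^3)^(−1).
Plugging in b = 3.13 yields A = 0.1019.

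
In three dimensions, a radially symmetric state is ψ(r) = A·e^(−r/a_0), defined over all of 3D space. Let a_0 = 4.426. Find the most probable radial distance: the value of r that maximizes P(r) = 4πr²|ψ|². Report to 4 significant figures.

Set d/dr [P(r) = 4πr²|ψ|²] = 0 and solve for r > 0.
Solving yields r = a_0.
With a_0 = 4.426, the most probable radial distance is 4.4260.

r ≈ 4.426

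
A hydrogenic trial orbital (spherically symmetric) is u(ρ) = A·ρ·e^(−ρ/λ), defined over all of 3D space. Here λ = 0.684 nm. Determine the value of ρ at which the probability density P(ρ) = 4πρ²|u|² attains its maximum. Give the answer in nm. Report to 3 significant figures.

ρ ≈ 1.37 nm

Differentiate P(ρ) = 4πρ²|u|² with respect to ρ and set to zero.
This gives ρ = 2·λ.
With λ = 0.684, the most probable radial distance is 1.368 nm.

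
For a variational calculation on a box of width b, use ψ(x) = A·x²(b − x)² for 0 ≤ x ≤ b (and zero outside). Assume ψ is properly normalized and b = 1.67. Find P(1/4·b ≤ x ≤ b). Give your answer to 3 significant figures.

P ≈ 0.951

|ψ|² is the probability density, so P = ∫_{1/4·b}^{b} |ψ|² dx.
Since A² = 1/(b^9/630), this is the region integral divided by the full normalization integral.
In terms of u = x/b (A² and the length scale cancel between numerator and denominator), P = [∫_{1/4}^{1} u^4·(1 - u)^4 du] / [∫_{0}^{1} u^4·(1 - u)^4 du].
With ∫ u^4·(1 - u)^4 du = u^5·(70·u^4 - 315·u^3 + 540·u^2 - 420·u + 126)/630 + C, the region integral is ≈ 0.0015096 and the full one is 1/630.
Evaluating gives P = 0.9511.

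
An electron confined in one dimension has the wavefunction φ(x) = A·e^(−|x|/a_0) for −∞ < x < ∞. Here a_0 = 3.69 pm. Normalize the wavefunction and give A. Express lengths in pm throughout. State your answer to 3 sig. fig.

A ≈ 0.521 pm^(-1/2)

We need A² ∫|f|² dx = 1, taking the integral from −∞ to ∞.
Recall ∫₀^∞ x^m e^(−x/β) dx = m!·β^(m+1), with φ = A·e^(−|x|/a_0), the integral evaluates to A²·[a_0].
Setting this equal to 1 gives A² = 1/(a_0).
Substituting a_0 = 3.69 gives A² = 0.2710, so A = 0.5206.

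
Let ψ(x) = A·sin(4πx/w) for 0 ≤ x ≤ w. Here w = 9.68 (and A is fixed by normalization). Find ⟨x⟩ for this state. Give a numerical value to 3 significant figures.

By definition ⟨x⟩ = ∫ x |ψ(x)|² dx.
The ratio of the moment integral to the normalization integral gives ⟨x⟩ = w/2.
With w = 9.68, ⟨x⟩ = 4.840.

⟨x⟩ ≈ 4.84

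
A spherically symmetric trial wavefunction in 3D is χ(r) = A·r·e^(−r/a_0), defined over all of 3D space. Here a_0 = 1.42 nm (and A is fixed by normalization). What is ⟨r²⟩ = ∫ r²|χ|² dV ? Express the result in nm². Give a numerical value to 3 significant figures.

⟨r^2⟩ ≈ 15.1 nm^2

The expectation value is the |χ|²-weighted average of r^2: ∫ r^2|χ|² 4πr² dr.
Recall ∫₀^∞ r^m e^(−r/β) dr = m!·β^(m+1), since the A² factors cancel between numerator and denominator, ⟨r²⟩ = 15·a_0^2/2.
With a_0 = 1.42, ⟨r^2⟩ = 15.12.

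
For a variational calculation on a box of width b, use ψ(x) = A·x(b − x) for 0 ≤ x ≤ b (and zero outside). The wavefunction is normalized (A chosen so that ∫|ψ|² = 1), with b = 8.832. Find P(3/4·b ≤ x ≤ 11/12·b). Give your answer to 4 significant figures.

The probability is P = ∫ |ψ|² dx over [3/4·b, 11/12·b].
With A² fixed by ∫|ψ|² = 1, i.e. A² = (b^5/30)^(−1), substitute and integrate.
In terms of u = x/b (A² and the length scale cancel between numerator and denominator), P = [∫_{3/4}^{11/12} u^2·(1 - u)^2 du] / [∫_{0}^{1} u^2·(1 - u)^2 du].
Using ∫ u^2·(1 - u)^2 du = u^3·(6·u^2 - 15·u + 10)/30, the numerator is ≈ 0.00328093 and the denominator is 1/30.
The result is P = 0.098428.

P ≈ 0.09843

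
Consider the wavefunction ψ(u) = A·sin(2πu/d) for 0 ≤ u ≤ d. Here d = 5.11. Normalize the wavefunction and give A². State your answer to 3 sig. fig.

A^2 ≈ 0.391

Normalization requires ∫|ψ|² du = 1, integrated from 0 to d.
Using sin²θ = (1 − cos 2θ)/2, ∫|ψ|² du = A²·(d/2).
Setting this equal to 1 gives A² = 1/(d/2).
Substituting d = 5.11 gives A² = 0.3914, so A = 0.6256.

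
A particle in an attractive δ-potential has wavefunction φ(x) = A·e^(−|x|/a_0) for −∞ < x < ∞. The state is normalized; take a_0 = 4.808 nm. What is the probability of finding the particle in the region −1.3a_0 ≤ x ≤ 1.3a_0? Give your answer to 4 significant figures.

P ≈ 0.9257

|φ|² is the probability density, so P = ∫_{−1.3a_0}^{1.3a_0} |φ|² dx.
Since A² = 1/(a_0), this is the region integral divided by the full normalization integral.
Both integrals are even about x = 0, so only the x ≥ 0 halves are needed (the factors of 2 cancel). In terms of u = x/a_0 (A² and the length scale cancel between numerator and denominator), P = [∫_{0}^{1.3} e^(-2·u) du] / [∫_{0}^{∞} e^(-2·u) du].
With ∫ e^(-2·u) du = -e^(-2·u)/2 + C, the region integral is 1/2 - e^(-13/5)/2 and the full one is 1/2.
Taking the ratio, P = 0.92573.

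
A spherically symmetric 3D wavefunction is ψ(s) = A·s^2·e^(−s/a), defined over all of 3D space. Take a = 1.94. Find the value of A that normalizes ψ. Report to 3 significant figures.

A ≈ 0.0117

Require ∫ |ψ|² 4πs² ds = 1 over the whole domain.
(Spherical symmetry: dV = 4πs² ds.)
Carrying out the integral gives A² · 45·π·a^7/2.
Hence A² = 1/[45·π·a^7/2].
With a = 1.94: A² = 0.0001368 and A = 0.01170.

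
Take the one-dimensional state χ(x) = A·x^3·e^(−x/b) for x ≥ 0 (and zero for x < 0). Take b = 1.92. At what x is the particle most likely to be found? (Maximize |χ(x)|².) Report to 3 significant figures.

The maximum of |χ(x)|² occurs where its derivative vanishes.
Solving yields x = 3·b.
With b = 1.92, the most probable position is 5.760.

x ≈ 5.76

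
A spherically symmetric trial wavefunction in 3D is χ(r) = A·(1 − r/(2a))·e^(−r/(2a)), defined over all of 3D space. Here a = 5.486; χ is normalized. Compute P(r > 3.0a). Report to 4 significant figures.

P ≈ 0.9273

With dV = 4πr²dr, the probability is ∫|χ|² dV over r > 3.0a.
A² is fixed by ∫₀^∞ 4πr²|χ|² dr = 1, i.e. A² = (8·π·a^3)^(−1).
Let u = r/a; then A², 4π and the length scale all cancel, so P = ∫_{3.0}^{∞} u^2·(1 - u/2)^2·e^(-u) du ÷ ∫_{0}^{∞} u^2·(1 - u/2)^2·e^(-u) du.
An antiderivative of u^2·(1 - u/2)^2·e^(-u) is -(u^4/4 + u^2 + 2·u + 2)·e^(-u); evaluating from 3.0 to ∞ gives 149·e^(-3)/4, while the full integral is 2.
The region integral divided by the full integral gives P = 0.92728.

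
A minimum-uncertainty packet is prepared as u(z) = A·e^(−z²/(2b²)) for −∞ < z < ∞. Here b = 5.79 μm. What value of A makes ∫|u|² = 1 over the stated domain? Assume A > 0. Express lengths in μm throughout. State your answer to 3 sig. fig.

Require ∫ |u|² dz = 1 over the whole domain.
Carrying out the integral gives A² · √(π)·b.
So A² = (√(π)·b)^(−1).
Plugging in b = 5.79 yields A = 0.3122.

A ≈ 0.312 μm^(-1/2)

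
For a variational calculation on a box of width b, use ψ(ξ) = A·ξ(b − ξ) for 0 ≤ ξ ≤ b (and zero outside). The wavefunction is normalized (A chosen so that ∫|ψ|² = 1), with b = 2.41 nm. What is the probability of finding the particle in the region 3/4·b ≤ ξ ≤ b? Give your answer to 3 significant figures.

|ψ|² is the probability density, so P = ∫_{3/4·b}^{b} |ψ|² dξ.
Since A² = 1/(b^5/30), this is the region integral divided by the full normalization integral.
In terms of u = ξ/b (A² and the length scale cancel between numerator and denominator), P = [∫_{3/4}^{1} u^2·(1 - u)^2 du] / [∫_{0}^{1} u^2·(1 - u)^2 du].
With ∫ u^2·(1 - u)^2 du = u^3·(6·u^2 - 15·u + 10)/30 + C, the region integral is ≈ 0.0034505 and the full one is 1/30.
Taking the ratio, P = 53/512.

P ≈ 0.104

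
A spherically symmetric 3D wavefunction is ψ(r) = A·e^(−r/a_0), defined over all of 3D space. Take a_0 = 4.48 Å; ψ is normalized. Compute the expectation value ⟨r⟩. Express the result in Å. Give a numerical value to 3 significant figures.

⟨r⟩ = ∫ r |ψ|² 4πr² dr over the full domain.
Evaluating both integrals, ⟨r⟩ = 3·a_0/2.
Putting a_0 = 4.48 gives 6.720.

⟨r⟩ ≈ 6.72 Å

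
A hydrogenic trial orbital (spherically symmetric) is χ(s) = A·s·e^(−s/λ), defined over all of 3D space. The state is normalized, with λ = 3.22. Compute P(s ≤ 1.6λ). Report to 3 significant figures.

P = ∫ |χ|² 4πs² ds over s ≤ 1.6λ.
Normalization gives A² = 1/(3·π·λ^5).
Substituting u = s/λ, A², 4π and the length scale all cancel in the ratio: P = ∫_{0}^{1.6} u^4·e^(-2·u) du / ∫_{0}^{∞} u^4·e^(-2·u) du.
An antiderivative of u^4·e^(-2·u) is -(u^4/2 + u^3 + 3·u^2/2 + 3·u/2 + 3/4)·e^(-2·u); evaluating from 0 to 1.6 gives ≈ 0.16454, while the full integral is 3/4.
This evaluates to P = 0.2194.

P ≈ 0.219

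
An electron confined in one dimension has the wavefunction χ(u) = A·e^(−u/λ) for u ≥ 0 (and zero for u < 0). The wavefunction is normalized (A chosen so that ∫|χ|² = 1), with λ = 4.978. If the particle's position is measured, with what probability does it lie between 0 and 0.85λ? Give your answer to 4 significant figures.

|χ|² is the probability density, so P = ∫_{0}^{0.85λ} |χ|² du.
The normalization integral ∫|χ|²du over the whole domain equals λ/2·A², and A² cancels in the ratio.
Let t = u/λ; then A² and the length scale cancel, so P = ∫_{0}^{0.85} e^(-2·t) dt ÷ ∫_{0}^{∞} e^(-2·t) dt.
An antiderivative of e^(-2·t) is -e^(-2·t)/2; evaluating from 0 to 0.85 gives 1/2 - e^(-17/10)/2, while the full integral is 1/2.
Taking the ratio, P = 0.81732.

P ≈ 0.8173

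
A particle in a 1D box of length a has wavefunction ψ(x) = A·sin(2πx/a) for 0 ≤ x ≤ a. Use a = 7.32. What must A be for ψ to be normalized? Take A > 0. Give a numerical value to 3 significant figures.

We need A² ∫|f|² dx = 1, taking the integral from 0 to a.
Carrying out the integral gives A² · a/2.
Setting this equal to 1 gives A² = 1/(a/2).
Substituting a = 7.32 gives A² = 0.2732, so A = 0.5227.

A ≈ 0.523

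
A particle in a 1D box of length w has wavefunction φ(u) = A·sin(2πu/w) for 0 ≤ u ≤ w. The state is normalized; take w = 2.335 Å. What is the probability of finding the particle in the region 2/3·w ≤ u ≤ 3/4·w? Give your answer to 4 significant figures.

|φ|² is the probability density, so P = ∫_{2/3·w}^{3/4·w} |φ|² du.
With A² fixed by ∫|φ|² = 1, i.e. A² = (w/2)^(−1), substitute and integrate.
Let t = u/w; then A² and the length scale cancel, so P = ∫_{2/3}^{3/4} sin(2·π·t)^2 dt ÷ ∫_{0}^{1} sin(2·π·t)^2 dt.
An antiderivative of sin(2·π·t)^2 is t/2 - sin(4·π·t)/(8·π); evaluating from 2/3 to 3/4 gives √(3)/(16·π) + 1/24, while the full integral is 1/2.
Taking the ratio, P = (√(3)/8 + π/12)/π.

P ≈ 0.1522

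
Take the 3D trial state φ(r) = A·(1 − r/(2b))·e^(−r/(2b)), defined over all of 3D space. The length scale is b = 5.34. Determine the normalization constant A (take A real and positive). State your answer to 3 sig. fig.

The normalization condition is ∫|φ|² 4πr² dr = 1 from 0 to ∞.
The angular integral contributes 4π, leaving ∫₀^∞ r²|φ|² dr.
Carrying out the integral gives A² · 8·π·b^3.
Hence A² = 1/[8·π·b^3].
Plugging in b = 5.34 yields A = 0.01616.

A ≈ 0.0162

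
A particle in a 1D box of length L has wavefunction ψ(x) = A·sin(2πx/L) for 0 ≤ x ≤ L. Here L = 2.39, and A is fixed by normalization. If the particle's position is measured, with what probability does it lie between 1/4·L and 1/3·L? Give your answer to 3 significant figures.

P = ∫_{1/4·L}^{1/3·L} |ψ(x)|² dx.
With A² fixed by ∫|ψ|² = 1, i.e. A² = (L/2)^(−1), substitute and integrate.
Substituting u = x/L, A² and the length scale cancel in the ratio: P = ∫_{1/4}^{1/3} sin(2·π·u)^2 du / ∫_{0}^{1} sin(2·π·u)^2 du.
With ∫ sin(2·π·u)^2 du = u/2 - sin(4·π·u)/(8·π) + C, the region integral is √(3)/(16·π) + 1/24 and the full one is 1/2.
Evaluating gives P = (√(3)/8 + π/12)/π.

P ≈ 0.152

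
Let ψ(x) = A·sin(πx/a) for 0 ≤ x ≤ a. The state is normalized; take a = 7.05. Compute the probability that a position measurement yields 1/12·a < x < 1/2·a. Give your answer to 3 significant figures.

The probability is P = ∫ |ψ|² dx over [1/12·a, 1/2·a].
The normalization integral ∫|ψ|²dx over the whole domain equals a/2·A², and A² cancels in the ratio.
Let u = x/a; then A² and the length scale cancel, so P = ∫_{1/12}^{1/2} sin(π·u)^2 du ÷ ∫_{0}^{1} sin(π·u)^2 du.
Using ∫ sin(π·u)^2 du = u/2 - sin(2·π·u)/(4·π), the numerator is 1/(8·π) + 5/24 and the denominator is 1/2.
Taking the ratio, P = (3 + 5·π)/(12·π).

P ≈ 0.496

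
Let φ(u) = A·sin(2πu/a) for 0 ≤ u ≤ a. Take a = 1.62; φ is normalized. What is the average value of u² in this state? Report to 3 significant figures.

⟨u^2⟩ ≈ 0.842

By definition ⟨u²⟩ = ∫ u^2 |φ(u)|² du.
With ∫₀^a sin²(nπu/a) du = a/2, the ratio of the moment integral to the normalization integral gives ⟨u²⟩ = -a^2/(8·π^2) + a^2/3.
With a = 1.62, ⟨u^2⟩ = 0.8416.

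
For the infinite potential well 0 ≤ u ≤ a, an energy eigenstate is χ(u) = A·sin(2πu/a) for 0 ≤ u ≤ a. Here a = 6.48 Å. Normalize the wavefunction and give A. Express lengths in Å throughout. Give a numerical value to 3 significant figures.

A ≈ 0.556 Å^(-1/2)

Require ∫ |χ|² du = 1 over the whole domain.
With ∫₀^a sin²(nπu/a) du = a/2, ∫|χ|² du = A²·(a/2).
Setting this equal to 1 gives A² = 1/(a/2).
With a = 6.48: A² = 0.3086 and A = 0.5556.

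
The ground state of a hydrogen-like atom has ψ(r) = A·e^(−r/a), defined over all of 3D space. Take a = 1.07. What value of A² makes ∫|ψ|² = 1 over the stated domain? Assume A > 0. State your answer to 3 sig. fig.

We need A² ∫|f|² 4πr² dr = 1, taking the integral from 0 to ∞.
Recall ∫₀^∞ r^m e^(−r/β) dr = m!·β^(m+1), the integral (without the A² prefactor) comes out to π·a^3.
So A² = (π·a^3)^(−1).
With a = 1.07: A² = 0.2598 and A = 0.5097.

A^2 ≈ 0.260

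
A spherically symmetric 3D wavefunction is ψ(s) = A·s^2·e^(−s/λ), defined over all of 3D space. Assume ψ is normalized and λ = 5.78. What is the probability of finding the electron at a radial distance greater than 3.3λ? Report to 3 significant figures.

Integrate the radial probability density 4πs²|ψ|² over s > 3.3λ.
A² is fixed by ∫₀^∞ 4πs²|ψ|² ds = 1, i.e. A² = (45·π·λ^7/2)^(−1).
In terms of u = s/λ (A², 4π and the length scale all cancel between numerator and denominator), P = [∫_{3.3}^{∞} u^6·e^(-2·u) du] / [∫_{0}^{∞} u^6·e^(-2·u) du].
An antiderivative of u^6·e^(-2·u) is -(4·u^6 + 12·u^5 + 30·u^4 + 60·u^3 + 90·u^2 + 90·u + 45)·e^(-2·u)/8; evaluating from 3.3 to ∞ gives ≈ 2.8735, while the full integral is 45/8.
Taking the ratio yields P = 0.5108.

P ≈ 0.511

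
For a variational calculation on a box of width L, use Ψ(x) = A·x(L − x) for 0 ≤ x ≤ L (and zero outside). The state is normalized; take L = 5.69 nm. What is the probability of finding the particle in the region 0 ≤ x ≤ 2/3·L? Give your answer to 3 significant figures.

P ≈ 0.790

|Ψ|² is the probability density, so P = ∫_{0}^{2/3·L} |Ψ|² dx.
The normalization integral ∫|Ψ|²dx over the whole domain equals L^5/30·A², and A² cancels in the ratio.
In terms of u = x/L (A² and the length scale cancel between numerator and denominator), P = [∫_{0}^{2/3} u^2·(1 - u)^2 du] / [∫_{0}^{1} u^2·(1 - u)^2 du].
With ∫ u^2·(1 - u)^2 du = u^3·(6·u^2 - 15·u + 10)/30 + C, the region integral is 32/1215 and the full one is 1/30.
This works out to P = 64/81.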